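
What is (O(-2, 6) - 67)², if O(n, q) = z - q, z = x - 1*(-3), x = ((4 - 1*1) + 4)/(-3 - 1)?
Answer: 82369/16 ≈ 5148.1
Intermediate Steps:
x = -7/4 (x = ((4 - 1) + 4)/(-4) = (3 + 4)*(-¼) = 7*(-¼) = -7/4 ≈ -1.7500)
z = 5/4 (z = -7/4 - 1*(-3) = -7/4 + 3 = 5/4 ≈ 1.2500)
O(n, q) = 5/4 - q
(O(-2, 6) - 67)² = ((5/4 - 1*6) - 67)² = ((5/4 - 6) - 67)² = (-19/4 - 67)² = (-287/4)² = 82369/16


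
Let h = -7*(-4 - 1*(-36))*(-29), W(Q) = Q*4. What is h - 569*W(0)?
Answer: 6496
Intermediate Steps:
W(Q) = 4*Q
h = 6496 (h = -7*(-4 + 36)*(-29) = -7*32*(-29) = -224*(-29) = 6496)
h - 569*W(0) = 6496 - 569*4*0 = 6496 - 569*0 = 6496 - 1*0 = 6496 + 0 = 6496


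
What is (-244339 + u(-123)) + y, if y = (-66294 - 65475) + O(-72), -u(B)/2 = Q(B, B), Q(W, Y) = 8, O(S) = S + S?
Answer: -376268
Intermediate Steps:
O(S) = 2*S
u(B) = -16 (u(B) = -2*8 = -16)
y = -131913 (y = (-66294 - 65475) + 2*(-72) = -131769 - 144 = -131913)
(-244339 + u(-123)) + y = (-244339 - 16) - 131913 = -244355 - 131913 = -376268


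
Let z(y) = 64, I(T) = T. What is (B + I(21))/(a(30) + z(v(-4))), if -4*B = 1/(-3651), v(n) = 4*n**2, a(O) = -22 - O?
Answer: 306685/175248 ≈ 1.7500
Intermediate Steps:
B = 1/14604 (B = -1/4/(-3651) = -1/4*(-1/3651) = 1/14604 ≈ 6.8474e-5)
(B + I(21))/(a(30) + z(v(-4))) = (1/14604 + 21)/((-22 - 1*30) + 64) = 306685/(14604*((-22 - 30) + 64)) = 306685/(14604*(-52 + 64)) = (306685/14604)/12 = (306685/14604)*(1/12) = 306685/175248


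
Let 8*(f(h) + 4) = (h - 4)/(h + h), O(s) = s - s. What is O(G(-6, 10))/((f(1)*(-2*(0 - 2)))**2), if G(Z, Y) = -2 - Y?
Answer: 0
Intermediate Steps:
O(s) = 0
f(h) = -4 + (-4 + h)/(16*h) (f(h) = -4 + ((h - 4)/(h + h))/8 = -4 + ((-4 + h)/((2*h)))/8 = -4 + ((-4 + h)*(1/(2*h)))/8 = -4 + ((-4 + h)/(2*h))/8 = -4 + (-4 + h)/(16*h))
O(G(-6, 10))/((f(1)*(-2*(0 - 2)))**2) = 0/((((1/16)*(-4 - 63*1)/1)*(-2*(0 - 2)))**2) = 0/((((1/16)*1*(-4 - 63))*(-2*(-2)))**2) = 0/((((1/16)*1*(-67))*4)**2) = 0/((-67/16*4)**2) = 0/((-67/4)**2) = 0/(4489/16) = 0*(16/4489) = 0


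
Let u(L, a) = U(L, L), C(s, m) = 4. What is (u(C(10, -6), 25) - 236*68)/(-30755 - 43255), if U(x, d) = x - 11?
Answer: 3211/14802 ≈ 0.21693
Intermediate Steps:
U(x, d) = -11 + x
u(L, a) = -11 + L
(u(C(10, -6), 25) - 236*68)/(-30755 - 43255) = ((-11 + 4) - 236*68)/(-30755 - 43255) = (-7 - 16048)/(-74010) = -16055*(-1/74010) = 3211/14802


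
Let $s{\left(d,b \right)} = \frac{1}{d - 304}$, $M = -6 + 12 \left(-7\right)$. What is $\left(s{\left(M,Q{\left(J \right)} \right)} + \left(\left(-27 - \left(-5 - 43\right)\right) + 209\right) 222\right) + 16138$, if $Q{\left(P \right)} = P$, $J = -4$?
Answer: $\frac{26476011}{394} \approx 67198.0$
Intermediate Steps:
$M = -90$ ($M = -6 - 84 = -90$)
$s{\left(d,b \right)} = \frac{1}{-304 + d}$
$\left(s{\left(M,Q{\left(J \right)} \right)} + \left(\left(-27 - \left(-5 - 43\right)\right) + 209\right) 222\right) + 16138 = \left(\frac{1}{-304 - 90} + \left(\left(-27 - \left(-5 - 43\right)\right) + 209\right) 222\right) + 16138 = \left(\frac{1}{-394} + \left(\left(-27 - -48\right) + 209\right) 222\right) + 16138 = \left(- \frac{1}{394} + \left(\left(-27 + 48\right) + 209\right) 222\right) + 16138 = \left(- \frac{1}{394} + \left(21 + 209\right) 222\right) + 16138 = \left(- \frac{1}{394} + 230 \cdot 222\right) + 16138 = \left(- \frac{1}{394} + 51060\right) + 16138 = \frac{20117639}{394} + 16138 = \frac{26476011}{394}$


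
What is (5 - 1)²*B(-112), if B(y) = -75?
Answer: -1200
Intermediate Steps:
(5 - 1)²*B(-112) = (5 - 1)²*(-75) = 4²*(-75) = 16*(-75) = -1200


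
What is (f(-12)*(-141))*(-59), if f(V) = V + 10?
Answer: -16638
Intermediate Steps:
f(V) = 10 + V
(f(-12)*(-141))*(-59) = ((10 - 12)*(-141))*(-59) = -2*(-141)*(-59) = 282*(-59) = -16638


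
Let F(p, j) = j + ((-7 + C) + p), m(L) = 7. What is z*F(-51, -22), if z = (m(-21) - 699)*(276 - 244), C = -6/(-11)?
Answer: 19353856/11 ≈ 1.7594e+6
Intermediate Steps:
C = 6/11 (C = -6*(-1/11) = 6/11 ≈ 0.54545)
z = -22144 (z = (7 - 699)*(276 - 244) = -692*32 = -22144)
F(p, j) = -71/11 + j + p (F(p, j) = j + ((-7 + 6/11) + p) = j + (-71/11 + p) = -71/11 + j + p)
z*F(-51, -22) = -22144*(-71/11 - 22 - 51) = -22144*(-874/11) = 19353856/11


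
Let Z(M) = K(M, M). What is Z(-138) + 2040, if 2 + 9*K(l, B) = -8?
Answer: 18350/9 ≈ 2038.9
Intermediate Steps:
K(l, B) = -10/9 (K(l, B) = -2/9 + (⅑)*(-8) = -2/9 - 8/9 = -10/9)
Z(M) = -10/9
Z(-138) + 2040 = -10/9 + 2040 = 18350/9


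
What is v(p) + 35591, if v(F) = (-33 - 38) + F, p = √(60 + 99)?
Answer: 35520 + √159 ≈ 35533.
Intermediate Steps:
p = √159 ≈ 12.610
v(F) = -71 + F
v(p) + 35591 = (-71 + √159) + 35591 = 35520 + √159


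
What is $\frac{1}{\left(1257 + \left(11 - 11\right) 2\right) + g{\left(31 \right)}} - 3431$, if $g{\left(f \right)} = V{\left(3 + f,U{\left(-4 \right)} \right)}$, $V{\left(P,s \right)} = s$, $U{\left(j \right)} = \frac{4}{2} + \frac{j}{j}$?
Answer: $- \frac{4323059}{1260} \approx -3431.0$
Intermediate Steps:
$U{\left(j \right)} = 3$ ($U{\left(j \right)} = 4 \cdot \frac{1}{2} + 1 = 2 + 1 = 3$)
$g{\left(f \right)} = 3$
$\frac{1}{\left(1257 + \left(11 - 11\right) 2\right) + g{\left(31 \right)}} - 3431 = \frac{1}{\left(1257 + \left(11 - 11\right) 2\right) + 3} - 3431 = \frac{1}{\left(1257 + 0 \cdot 2\right) + 3} - 3431 = \frac{1}{\left(1257 + 0\right) + 3} - 3431 = \frac{1}{1257 + 3} - 3431 = \frac{1}{1260} - 3431 = - \frac{4323059}{1260}$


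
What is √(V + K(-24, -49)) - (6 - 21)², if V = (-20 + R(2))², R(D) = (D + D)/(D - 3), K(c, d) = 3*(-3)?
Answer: -225 + 9*√7 ≈ -201.19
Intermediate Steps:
K(c, d) = -9
R(D) = 2*D/(-3 + D) (R(D) = (2*D)/(-3 + D) = 2*D/(-3 + D))
V = 576 (V = (-20 + 2*2/(-3 + 2))² = (-20 + 2*2/(-1))² = (-20 + 2*2*(-1))² = (-20 - 4)² = (-24)² = 576)
√(V + K(-24, -49)) - (6 - 21)² = √(576 - 9) - (6 - 21)² = √567 - 1*(-15)² = 9*√7 - 1*225 = 9*√7 - 225 = -225 + 9*√7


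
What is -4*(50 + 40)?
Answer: -360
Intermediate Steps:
-4*(50 + 40) = -4*90 = -360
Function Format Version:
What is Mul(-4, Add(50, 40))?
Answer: -360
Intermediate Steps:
Mul(-4, Add(50, 40)) = Mul(-4, 90) = -360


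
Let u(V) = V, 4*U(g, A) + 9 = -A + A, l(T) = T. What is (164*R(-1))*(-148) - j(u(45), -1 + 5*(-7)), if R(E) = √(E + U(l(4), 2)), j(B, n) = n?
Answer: 36 - 12136*I*√13 ≈ 36.0 - 43757.0*I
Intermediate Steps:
U(g, A) = -9/4 (U(g, A) = -9/4 + (-A + A)/4 = -9/4 + (¼)*0 = -9/4 + 0 = -9/4)
R(E) = √(-9/4 + E) (R(E) = √(E - 9/4) = √(-9/4 + E))
(164*R(-1))*(-148) - j(u(45), -1 + 5*(-7)) = (164*(√(-9 + 4*(-1))/2))*(-148) - (-1 + 5*(-7)) = (164*(√(-9 - 4)/2))*(-148) - (-1 - 35) = (164*(√(-13)/2))*(-148) - 1*(-36) = (164*((I*√13)/2))*(-148) + 36 = (164*(I*√13/2))*(-148) + 36 = (82*I*√13)*(-148) + 36 = -12136*I*√13 + 36 = 36 - 12136*I*√13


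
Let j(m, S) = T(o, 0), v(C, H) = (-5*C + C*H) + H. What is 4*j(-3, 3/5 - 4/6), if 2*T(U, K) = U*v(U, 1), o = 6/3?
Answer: -28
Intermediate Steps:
v(C, H) = H - 5*C + C*H
o = 2 (o = 6*(1/3) = 2)
T(U, K) = U*(1 - 4*U)/2 (T(U, K) = (U*(1 - 5*U + U*1))/2 = (U*(1 - 5*U + U))/2 = (U*(1 - 4*U))/2 = U*(1 - 4*U)/2)
j(m, S) = -7 (j(m, S) = (1/2)*2*(1 - 4*2) = (1/2)*2*(1 - 8) = (1/2)*2*(-7) = -7)
4*j(-3, 3/5 - 4/6) = 4*(-7) = -28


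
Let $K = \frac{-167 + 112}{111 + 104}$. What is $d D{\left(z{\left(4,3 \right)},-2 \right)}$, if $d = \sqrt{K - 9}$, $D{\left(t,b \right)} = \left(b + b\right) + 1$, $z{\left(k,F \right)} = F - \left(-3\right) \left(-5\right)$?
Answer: $- \frac{3 i \sqrt{17114}}{43} \approx - 9.127 i$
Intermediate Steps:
$z{\left(k,F \right)} = -15 + F$ ($z{\left(k,F \right)} = F - 15 = -15 + F$)
$K = - \frac{11}{43}$ ($K = - \frac{55}{215} = \left(-55\right) \frac{1}{215} = - \frac{11}{43} \approx -0.25581$)
$D{\left(t,b \right)} = 1 + 2 b$ ($D{\left(t,b \right)} = 2 b + 1 = 1 + 2 b$)
$d = \frac{i \sqrt{17114}}{43}$ ($d = \sqrt{- \frac{11}{43} - 9} = \sqrt{- \frac{398}{43}} = \frac{i \sqrt{17114}}{43} \approx 3.0423 i$)
$d D{\left(z{\left(4,3 \right)},-2 \right)} = \frac{i \sqrt{17114}}{43} \left(1 + 2 \left(-2\right)\right) = \frac{i \sqrt{17114}}{43} \left(1 - 4\right) = \frac{i \sqrt{17114}}{43} \left(-3\right) = - \frac{3 i \sqrt{17114}}{43}$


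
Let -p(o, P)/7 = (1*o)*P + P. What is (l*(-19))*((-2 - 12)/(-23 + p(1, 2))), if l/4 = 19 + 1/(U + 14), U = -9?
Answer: -34048/85 ≈ -400.56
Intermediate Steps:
p(o, P) = -7*P - 7*P*o (p(o, P) = -7*((1*o)*P + P) = -7*(o*P + P) = -7*(P*o + P) = -7*(P + P*o) = -7*P - 7*P*o)
l = 384/5 (l = 4*(19 + 1/(-9 + 14)) = 4*(19 + 1/5) = 4*(19 + ⅕) = 4*(96/5) = 384/5 ≈ 76.800)
(l*(-19))*((-2 - 12)/(-23 + p(1, 2))) = ((384/5)*(-19))*((-2 - 12)/(-23 - 7*2*(1 + 1))) = -(-102144)/(5*(-23 - 7*2*2)) = -(-102144)/(5*(-23 - 28)) = -(-102144)/(5*(-51)) = -(-102144)*(-1)/(5*51) = -7296/5*14/51 = -34048/85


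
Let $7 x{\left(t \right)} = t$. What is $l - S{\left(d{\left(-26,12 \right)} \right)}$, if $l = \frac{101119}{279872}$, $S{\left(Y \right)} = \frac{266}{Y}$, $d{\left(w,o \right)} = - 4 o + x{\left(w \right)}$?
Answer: $\frac{278863371}{50656832} \approx 5.505$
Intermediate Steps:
$x{\left(t \right)} = \frac{t}{7}$
$d{\left(w,o \right)} = - 4 o + \frac{w}{7}$
$l = \frac{101119}{279872}$ ($l = 101119 \cdot \frac{1}{279872} = \frac{101119}{279872} \approx 0.3613$)
$l - S{\left(d{\left(-26,12 \right)} \right)} = \frac{101119}{279872} - \frac{266}{\left(-4\right) 12 + \frac{1}{7} \left(-26\right)} = \frac{101119}{279872} - \frac{266}{-48 - \frac{26}{7}} = \frac{101119}{279872} - \frac{266}{- \frac{362}{7}} = \frac{101119}{279872} - 266 \left(- \frac{7}{362}\right) = \frac{101119}{279872} - - \frac{931}{181} = \frac{101119}{279872} + \frac{931}{181} = \frac{278863371}{50656832}$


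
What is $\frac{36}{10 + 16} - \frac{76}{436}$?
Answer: $\frac{1715}{1417} \approx 1.2103$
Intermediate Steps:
$\frac{36}{10 + 16} - \frac{76}{436} = \frac{36}{26} - \frac{19}{109} = 36 \cdot \frac{1}{26} - \frac{19}{109} = \frac{18}{13} - \frac{19}{109} = \frac{1715}{1417}$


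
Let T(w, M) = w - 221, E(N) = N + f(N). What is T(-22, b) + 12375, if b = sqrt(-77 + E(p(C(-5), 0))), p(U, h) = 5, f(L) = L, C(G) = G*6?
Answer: 12132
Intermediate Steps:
C(G) = 6*G
E(N) = 2*N (E(N) = N + N = 2*N)
b = I*sqrt(67) (b = sqrt(-77 + 2*5) = sqrt(-77 + 10) = sqrt(-67) = I*sqrt(67) ≈ 8.1853*I)
T(w, M) = -221 + w
T(-22, b) + 12375 = (-221 - 22) + 12375 = -243 + 12375 = 12132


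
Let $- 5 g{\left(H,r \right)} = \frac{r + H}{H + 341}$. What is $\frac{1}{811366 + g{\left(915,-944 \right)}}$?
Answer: $\frac{6280}{5095378509} \approx 1.2325 \cdot 10^{-6}$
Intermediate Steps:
$g{\left(H,r \right)} = - \frac{H + r}{5 \left(341 + H\right)}$ ($g{\left(H,r \right)} = - \frac{\left(r + H\right) \frac{1}{H + 341}}{5} = - \frac{\left(H + r\right) \frac{1}{341 + H}}{5} = - \frac{\frac{1}{341 + H} \left(H + r\right)}{5} = - \frac{H + r}{5 \left(341 + H\right)}$)
$\frac{1}{811366 + g{\left(915,-944 \right)}} = \frac{1}{811366 + \frac{\left(-1\right) 915 - -944}{5 \left(341 + 915\right)}} = \frac{1}{811366 + \frac{-915 + 944}{5 \cdot 1256}} = \frac{1}{811366 + \frac{1}{5} \cdot \frac{1}{1256} \cdot 29} = \frac{1}{811366 + \frac{29}{6280}} = \frac{1}{\frac{5095378509}{6280}} = \frac{6280}{5095378509}$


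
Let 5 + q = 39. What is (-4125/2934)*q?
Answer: -23375/489 ≈ -47.802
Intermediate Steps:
q = 34 (q = -5 + 39 = 34)
(-4125/2934)*q = -4125/2934*34 = -4125*1/2934*34 = -1375/978*34 = -23375/489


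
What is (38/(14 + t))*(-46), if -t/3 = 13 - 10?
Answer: -1748/5 ≈ -349.60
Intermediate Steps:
t = -9 (t = -3*(13 - 10) = -3*3 = -9)
(38/(14 + t))*(-46) = (38/(14 - 9))*(-46) = (38/5)*(-46) = -1748/5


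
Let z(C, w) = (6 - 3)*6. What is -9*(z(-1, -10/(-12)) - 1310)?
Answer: 11628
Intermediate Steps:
z(C, w) = 18 (z(C, w) = 3*6 = 18)
-9*(z(-1, -10/(-12)) - 1310) = -9*(18 - 1310) = -9*(-1292) = 11628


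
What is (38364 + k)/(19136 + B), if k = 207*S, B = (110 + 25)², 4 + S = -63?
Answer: 24495/37361 ≈ 0.65563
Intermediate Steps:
S = -67 (S = -4 - 63 = -67)
B = 18225 (B = 135² = 18225)
k = -13869 (k = 207*(-67) = -13869)
(38364 + k)/(19136 + B) = (38364 - 13869)/(19136 + 18225) = 24495/37361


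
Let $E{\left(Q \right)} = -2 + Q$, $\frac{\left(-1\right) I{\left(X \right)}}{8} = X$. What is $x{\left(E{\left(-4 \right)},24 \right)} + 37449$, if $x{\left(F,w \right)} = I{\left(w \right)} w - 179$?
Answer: $32662$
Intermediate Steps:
$I{\left(X \right)} = - 8 X$
$x{\left(F,w \right)} = -179 - 8 w^{2}$ ($x{\left(F,w \right)} = - 8 w w - 179 = - 8 w^{2} - 179 = -179 - 8 w^{2}$)
$x{\left(E{\left(-4 \right)},24 \right)} + 37449 = \left(-179 - 8 \cdot 24^{2}\right) + 37449 = \left(-179 - 4608\right) + 37449 = -4787 + 37449 = 32662$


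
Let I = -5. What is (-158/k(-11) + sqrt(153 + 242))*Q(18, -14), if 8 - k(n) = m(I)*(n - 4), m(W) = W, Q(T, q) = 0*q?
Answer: 0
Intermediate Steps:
Q(T, q) = 0
k(n) = -12 + 5*n (k(n) = 8 - (-5)*(n - 4) = 8 - (-5)*(-4 + n) = 8 - (20 - 5*n) = 8 + (-20 + 5*n) = -12 + 5*n)
(-158/k(-11) + sqrt(153 + 242))*Q(18, -14) = (-158/(-12 + 5*(-11)) + sqrt(153 + 242))*0 = (-158/(-12 - 55) + sqrt(395))*0 = (-158/(-67) + sqrt(395))*0 = (-158*(-1/67) + sqrt(395))*0 = (158/67 + sqrt(395))*0 = 0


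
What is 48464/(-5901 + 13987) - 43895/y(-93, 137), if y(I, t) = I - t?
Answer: 2816013/14306 ≈ 196.84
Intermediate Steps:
48464/(-5901 + 13987) - 43895/y(-93, 137) = 48464/(-5901 + 13987) - 43895/(-93 - 1*137) = 48464/8086 - 43895/(-93 - 137) = 48464*(1/8086) - 43895/(-230) = 1864/311 - 43895*(-1/230) = 1864/311 + 8779/46 = 2816013/14306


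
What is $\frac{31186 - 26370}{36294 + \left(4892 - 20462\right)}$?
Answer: $\frac{1204}{5181} \approx 0.23239$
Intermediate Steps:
$\frac{31186 - 26370}{36294 + \left(4892 - 20462\right)} = \frac{4816}{36294 + \left(4892 - 20462\right)} = \frac{4816}{36294 - 15570} = \frac{4816}{20724} = 4816 \cdot \frac{1}{20724} = \frac{1204}{5181}$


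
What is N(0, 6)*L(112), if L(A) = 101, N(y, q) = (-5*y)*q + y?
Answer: 0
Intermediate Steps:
N(y, q) = y - 5*q*y (N(y, q) = -5*q*y + y = y - 5*q*y)
N(0, 6)*L(112) = (0*(1 - 5*6))*101 = (0*(1 - 30))*101 = (0*(-29))*101 = 0*101 = 0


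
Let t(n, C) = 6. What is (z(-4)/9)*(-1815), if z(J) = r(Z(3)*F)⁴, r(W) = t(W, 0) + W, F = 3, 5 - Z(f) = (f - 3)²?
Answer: -39220335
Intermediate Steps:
Z(f) = 5 - (-3 + f)² (Z(f) = 5 - (f - 3)² = 5 - (-3 + f)²)
r(W) = 6 + W
z(J) = 194481 (z(J) = (6 + (5 - (-3 + 3)²)*3)⁴ = (6 + (5 - 1*0²)*3)⁴ = (6 + (5 - 1*0)*3)⁴ = (6 + (5 + 0)*3)⁴ = (6 + 5*3)⁴ = (6 + 15)⁴ = 21⁴ = 194481)
(z(-4)/9)*(-1815) = (194481/9)*(-1815) = (194481*(⅑))*(-1815) = 21609*(-1815) = -39220335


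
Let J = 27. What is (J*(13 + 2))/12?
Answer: 135/4 ≈ 33.750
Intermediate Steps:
(J*(13 + 2))/12 = (27*(13 + 2))/12 = (27*15)*(1/12) = 405*(1/12) = 135/4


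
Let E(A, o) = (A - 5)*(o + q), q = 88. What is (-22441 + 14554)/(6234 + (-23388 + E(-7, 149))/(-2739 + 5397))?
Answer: -3493941/2757290 ≈ -1.2672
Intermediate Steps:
E(A, o) = (-5 + A)*(88 + o) (E(A, o) = (A - 5)*(o + 88) = (-5 + A)*(88 + o))
(-22441 + 14554)/(6234 + (-23388 + E(-7, 149))/(-2739 + 5397)) = (-22441 + 14554)/(6234 + (-23388 + (-440 - 5*149 + 88*(-7) - 7*149))/(-2739 + 5397)) = -7887/(6234 + (-23388 + (-440 - 745 - 616 - 1043))/2658) = -7887/(6234 + (-23388 - 2844)*(1/2658)) = -7887/(6234 - 26232*1/2658) = -7887/(6234 - 4372/443) = -7887/2757290/443 = -7887*443/2757290 = -3493941/2757290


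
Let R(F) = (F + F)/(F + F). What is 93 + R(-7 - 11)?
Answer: 94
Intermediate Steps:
R(F) = 1 (R(F) = (2*F)/((2*F)) = (2*F)*(1/(2*F)) = 1)
93 + R(-7 - 11) = 93 + 1 = 94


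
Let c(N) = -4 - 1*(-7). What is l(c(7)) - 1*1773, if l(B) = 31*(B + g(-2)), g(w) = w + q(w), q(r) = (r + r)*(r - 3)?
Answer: -1122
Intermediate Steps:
q(r) = 2*r*(-3 + r) (q(r) = (2*r)*(-3 + r) = 2*r*(-3 + r))
g(w) = w + 2*w*(-3 + w)
c(N) = 3 (c(N) = -4 + 7 = 3)
l(B) = 558 + 31*B (l(B) = 31*(B - 2*(-5 + 2*(-2))) = 31*(B - 2*(-5 - 4)) = 31*(B - 2*(-9)) = 31*(B + 18) = 31*(18 + B) = 558 + 31*B)
l(c(7)) - 1*1773 = (558 + 31*3) - 1*1773 = (558 + 93) - 1773 = 651 - 1773 = -1122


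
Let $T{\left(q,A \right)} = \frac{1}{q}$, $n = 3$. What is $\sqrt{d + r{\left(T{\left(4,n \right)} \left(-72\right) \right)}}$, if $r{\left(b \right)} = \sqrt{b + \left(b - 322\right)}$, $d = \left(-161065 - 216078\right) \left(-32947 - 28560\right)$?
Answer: $\sqrt{23196934501 + i \sqrt{358}} \approx 1.5231 \cdot 10^{5} + 6.0 \cdot 10^{-5} i$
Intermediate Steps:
$d = 23196934501$ ($d = \left(-377143\right) \left(-61507\right) = 23196934501$)
$r{\left(b \right)} = \sqrt{-322 + 2 b}$ ($r{\left(b \right)} = \sqrt{b + \left(-322 + b\right)} = \sqrt{-322 + 2 b}$)
$\sqrt{d + r{\left(T{\left(4,n \right)} \left(-72\right) \right)}} = \sqrt{23196934501 + \sqrt{-322 + 2 \cdot \frac{1}{4} \left(-72\right)}} = \sqrt{23196934501 + \sqrt{-322 + 2 \left(-18\right)}} = \sqrt{23196934501 + \sqrt{-322 - 36}} = \sqrt{23196934501 + \sqrt{-358}} = \sqrt{23196934501 + i \sqrt{358}}$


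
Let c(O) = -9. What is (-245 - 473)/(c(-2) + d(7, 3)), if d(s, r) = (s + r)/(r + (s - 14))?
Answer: 1436/23 ≈ 62.435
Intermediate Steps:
d(s, r) = (r + s)/(-14 + r + s) (d(s, r) = (r + s)/(r + (-14 + s)) = (r + s)/(-14 + r + s))
(-245 - 473)/(c(-2) + d(7, 3)) = (-245 - 473)/(-9 + (3 + 7)/(-14 + 3 + 7)) = -718/(-9 + 10/(-4)) = -718/(-9 - ¼*10) = -718/(-9 - 5/2) = -718/(-23/2) = -718*(-2/23) = 1436/23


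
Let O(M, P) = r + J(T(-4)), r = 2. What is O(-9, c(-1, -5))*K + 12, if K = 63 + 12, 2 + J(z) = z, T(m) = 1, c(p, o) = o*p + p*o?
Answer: 87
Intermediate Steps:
c(p, o) = 2*o*p (c(p, o) = o*p + o*p = 2*o*p)
J(z) = -2 + z
O(M, P) = 1 (O(M, P) = 2 + (-2 + 1) = 2 - 1 = 1)
K = 75
O(-9, c(-1, -5))*K + 12 = 1*75 + 12 = 75 + 12 = 87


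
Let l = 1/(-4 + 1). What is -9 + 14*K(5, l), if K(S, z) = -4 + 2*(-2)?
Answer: -121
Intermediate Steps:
l = -⅓ (l = 1/(-3) = -⅓ ≈ -0.33333)
K(S, z) = -8 (K(S, z) = -4 - 4 = -8)
-9 + 14*K(5, l) = -9 + 14*(-8) = -9 - 112 = -121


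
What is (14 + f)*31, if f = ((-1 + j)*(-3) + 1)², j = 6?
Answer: 6510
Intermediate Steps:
f = 196 (f = ((-1 + 6)*(-3) + 1)² = (5*(-3) + 1)² = (-15 + 1)² = (-14)² = 196)
(14 + f)*31 = (14 + 196)*31 = 210*31 = 6510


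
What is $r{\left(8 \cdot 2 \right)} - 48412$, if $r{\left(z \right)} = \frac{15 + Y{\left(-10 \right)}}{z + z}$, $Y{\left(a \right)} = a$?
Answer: $- \frac{1549179}{32} \approx -48412.0$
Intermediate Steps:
$r{\left(z \right)} = \frac{5}{2 z}$ ($r{\left(z \right)} = \frac{15 - 10}{z + z} = \frac{5}{2 z}$)
$r{\left(8 \cdot 2 \right)} - 48412 = \frac{5}{2 \cdot 8 \cdot 2} - 48412 = \frac{5}{2 \cdot 16} - 48412 = \frac{5}{2} \cdot \frac{1}{16} - 48412 = \frac{5}{32} - 48412 = - \frac{1549179}{32}$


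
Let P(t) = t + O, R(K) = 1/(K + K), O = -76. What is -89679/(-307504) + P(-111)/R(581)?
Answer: -66818684497/307504 ≈ -2.1729e+5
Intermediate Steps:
R(K) = 1/(2*K)
P(t) = -76 + t (P(t) = t - 76 = -76 + t)
-89679/(-307504) + P(-111)/R(581) = -89679/(-307504) + (-76 - 111)/(((1/2)/581)) = -89679*(-1/307504) - 187/((1/2)*(1/581)) = 89679/307504 - 187/1/1162 = 89679/307504 - 187*1162 = 89679/307504 - 217294 = -66818684497/307504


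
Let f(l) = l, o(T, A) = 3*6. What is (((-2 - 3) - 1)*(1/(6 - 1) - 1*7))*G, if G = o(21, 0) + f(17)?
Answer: 1428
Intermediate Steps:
o(T, A) = 18
G = 35 (G = 18 + 17 = 35)
(((-2 - 3) - 1)*(1/(6 - 1) - 1*7))*G = (((-2 - 3) - 1)*(1/(6 - 1) - 1*7))*35 = ((-5 - 1)*(1/5 - 7))*35 = -6*(1/5 - 7)*35 = -6*(-34/5)*35 = (204/5)*35 = 1428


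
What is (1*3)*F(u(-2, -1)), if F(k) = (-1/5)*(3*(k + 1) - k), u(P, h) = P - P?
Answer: -9/5 ≈ -1.8000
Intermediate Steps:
u(P, h) = 0
F(k) = -⅗ - 2*k/5 (F(k) = ((⅕)*(-1))*(3*(1 + k) - k) = -((3 + 3*k) - k)/5 = -(3 + 2*k)/5 = -⅗ - 2*k/5)
(1*3)*F(u(-2, -1)) = (1*3)*(-⅗ - ⅖*0) = 3*(-⅗ + 0) = 3*(-⅗) = -9/5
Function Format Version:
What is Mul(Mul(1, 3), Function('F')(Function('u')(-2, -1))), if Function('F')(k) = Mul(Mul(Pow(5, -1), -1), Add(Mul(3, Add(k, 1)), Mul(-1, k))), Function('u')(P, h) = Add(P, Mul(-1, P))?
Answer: Rational(-9, 5) ≈ -1.8000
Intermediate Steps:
Function('u')(P, h) = 0
Function('F')(k) = Add(Rational(-3, 5), Mul(Rational(-2, 5), k)) (Function('F')(k) = Mul(Mul(Rational(1, 5), -1), Add(Mul(3, Add(1, k)), Mul(-1, k))) = Mul(Rational(-1, 5), Add(Add(3, Mul(3, k)), Mul(-1, k))) = Mul(Rational(-1, 5), Add(3, Mul(2, k))) = Add(Rational(-3, 5), Mul(Rational(-2, 5), k)))
Mul(Mul(1, 3), Function('F')(Function('u')(-2, -1))) = Mul(Mul(1, 3), Add(Rational(-3, 5), Mul(Rational(-2, 5), 0))) = Mul(3, Add(Rational(-3, 5), 0)) = Mul(3, Rational(-3, 5)) = Rational(-9, 5)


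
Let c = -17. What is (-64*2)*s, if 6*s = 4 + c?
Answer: 832/3 ≈ 277.33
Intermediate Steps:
s = -13/6 (s = (4 - 17)/6 = (⅙)*(-13) = -13/6 ≈ -2.1667)
(-64*2)*s = -64*2*(-13/6) = -128*(-13/6) = 832/3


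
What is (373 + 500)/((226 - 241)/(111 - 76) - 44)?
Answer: -6111/311 ≈ -19.650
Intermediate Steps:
(373 + 500)/((226 - 241)/(111 - 76) - 44) = 873/(-15/35 - 44) = 873/(-15*1/35 - 44) = 873/(-3/7 - 44) = 873/(-311/7) = 873*(-7/311) = -6111/311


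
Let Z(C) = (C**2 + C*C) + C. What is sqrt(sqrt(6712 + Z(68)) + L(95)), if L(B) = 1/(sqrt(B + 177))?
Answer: sqrt(17*sqrt(17) + 2312*sqrt(4007))/34 ≈ 11.254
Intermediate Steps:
L(B) = 1/sqrt(177 + B) (L(B) = 1/(sqrt(177 + B)) = 1/sqrt(177 + B))
Z(C) = C + 2*C**2 (Z(C) = (C**2 + C**2) + C = 2*C**2 + C = C + 2*C**2)
sqrt(sqrt(6712 + Z(68)) + L(95)) = sqrt(sqrt(6712 + 68*(1 + 2*68)) + 1/sqrt(177 + 95)) = sqrt(sqrt(6712 + 68*(1 + 136)) + 1/sqrt(272)) = sqrt(sqrt(6712 + 68*137) + sqrt(17)/68) = sqrt(sqrt(6712 + 9316) + sqrt(17)/68) = sqrt(sqrt(16028) + sqrt(17)/68) = sqrt(2*sqrt(4007) + sqrt(17)/68)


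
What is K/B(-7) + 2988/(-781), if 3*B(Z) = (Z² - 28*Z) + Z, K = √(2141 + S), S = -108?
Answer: -2988/781 + 3*√2033/238 ≈ -3.2575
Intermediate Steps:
K = √2033 (K = √(2141 - 108) = √2033 ≈ 45.089)
B(Z) = -9*Z + Z²/3 (B(Z) = ((Z² - 28*Z) + Z)/3 = (Z² - 27*Z)/3 = -9*Z + Z²/3)
K/B(-7) + 2988/(-781) = √2033/(((⅓)*(-7)*(-27 - 7))) + 2988/(-781) = √2033/(((⅓)*(-7)*(-34))) + 2988*(-1/781) = √2033/(238/3) - 2988/781 = √2033*(3/238) - 2988/781 = 3*√2033/238 - 2988/781 = -2988/781 + 3*√2033/238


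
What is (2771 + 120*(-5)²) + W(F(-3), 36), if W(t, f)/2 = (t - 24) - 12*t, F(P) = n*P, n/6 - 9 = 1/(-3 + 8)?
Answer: 46831/5 ≈ 9366.2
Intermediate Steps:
n = 276/5 (n = 54 + 6/(-3 + 8) = 54 + 6/5 = 276/5 ≈ 55.200)
F(P) = 276*P/5
W(t, f) = -48 - 22*t (W(t, f) = 2*((t - 24) - 12*t) = 2*((-24 + t) - 12*t) = 2*(-24 - 11*t) = -48 - 22*t)
(2771 + 120*(-5)²) + W(F(-3), 36) = (2771 + 120*(-5)²) + (-48 - 6072*(-3)/5) = (2771 + 120*25) + (-48 - 22*(-828/5)) = (2771 + 3000) + (-48 + 18216/5) = 5771 + 17976/5 = 46831/5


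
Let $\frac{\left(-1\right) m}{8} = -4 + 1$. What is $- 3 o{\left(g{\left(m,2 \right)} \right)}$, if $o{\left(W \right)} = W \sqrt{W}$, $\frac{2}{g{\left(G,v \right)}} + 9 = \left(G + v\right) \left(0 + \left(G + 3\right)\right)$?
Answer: $- \frac{2 \sqrt{154}}{53361} \approx -0.00046512$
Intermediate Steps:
$m = 24$ ($m = - 8 \left(-4 + 1\right) = \left(-8\right) \left(-3\right) = 24$)
$g{\left(G,v \right)} = \frac{2}{-9 + \left(3 + G\right) \left(G + v\right)}$ ($g{\left(G,v \right)} = \frac{2}{-9 + \left(G + v\right) \left(0 + \left(G + 3\right)\right)} = \frac{2}{-9 + \left(G + v\right) \left(0 + \left(3 + G\right)\right)} = \frac{2}{-9 + \left(G + v\right) \left(3 + G\right)} = \frac{2}{-9 + \left(3 + G\right) \left(G + v\right)}$)
$o{\left(W \right)} = W^{\frac{3}{2}}$
$- 3 o{\left(g{\left(m,2 \right)} \right)} = - 3 \left(\frac{2}{-9 + 24^{2} + 3 \cdot 24 + 3 \cdot 2 + 24 \cdot 2}\right)^{\frac{3}{2}} = - 3 \left(\frac{2}{-9 + 576 + 72 + 6 + 48}\right)^{\frac{3}{2}} = - 3 \left(\frac{2}{693}\right)^{\frac{3}{2}} = - 3 \frac{2 \sqrt{154}}{160083} = - \frac{2 \sqrt{154}}{53361}$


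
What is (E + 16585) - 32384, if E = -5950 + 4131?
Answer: -17618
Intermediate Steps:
E = -1819
(E + 16585) - 32384 = (-1819 + 16585) - 32384 = 14766 - 32384 = -17618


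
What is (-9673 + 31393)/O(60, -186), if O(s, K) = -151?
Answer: -21720/151 ≈ -143.84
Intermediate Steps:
(-9673 + 31393)/O(60, -186) = (-9673 + 31393)/(-151) = 21720*(-1/151) = -21720/151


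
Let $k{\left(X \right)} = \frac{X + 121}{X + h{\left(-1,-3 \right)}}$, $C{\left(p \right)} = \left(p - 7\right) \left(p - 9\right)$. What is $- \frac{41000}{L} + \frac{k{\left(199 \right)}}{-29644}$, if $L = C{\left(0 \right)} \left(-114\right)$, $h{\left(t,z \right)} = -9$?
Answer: $\frac{151923988}{26612901} \approx 5.7087$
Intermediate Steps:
$C{\left(p \right)} = \left(-9 + p\right) \left(-7 + p\right)$ ($C{\left(p \right)} = \left(-7 + p\right) \left(-9 + p\right) = \left(-9 + p\right) \left(-7 + p\right)$)
$k{\left(X \right)} = \frac{121 + X}{-9 + X}$ ($k{\left(X \right)} = \frac{X + 121}{X - 9} = \frac{121 + X}{-9 + X}$)
$L = -7182$ ($L = \left(63 + 0^{2} - 0\right) \left(-114\right) = \left(63 + 0 + 0\right) \left(-114\right) = 63 \left(-114\right) = -7182$)
$- \frac{41000}{L} + \frac{k{\left(199 \right)}}{-29644} = - \frac{41000}{-7182} + \frac{\frac{1}{-9 + 199} \left(121 + 199\right)}{-29644} = \left(-41000\right) \left(- \frac{1}{7182}\right) + \frac{1}{190} \cdot 320 \left(- \frac{1}{29644}\right) = \frac{20500}{3591} + \frac{1}{190} \cdot 320 \left(- \frac{1}{29644}\right) = \frac{20500}{3591} + \frac{32}{19} \left(- \frac{1}{29644}\right) = \frac{20500}{3591} - \frac{8}{140809} = \frac{151923988}{26612901}$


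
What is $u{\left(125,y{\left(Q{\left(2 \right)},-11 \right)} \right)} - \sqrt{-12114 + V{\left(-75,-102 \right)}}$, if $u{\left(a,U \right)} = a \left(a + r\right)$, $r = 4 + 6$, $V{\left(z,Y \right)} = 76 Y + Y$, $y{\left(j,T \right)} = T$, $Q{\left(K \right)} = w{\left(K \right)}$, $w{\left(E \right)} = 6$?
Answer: $16875 - 16 i \sqrt{78} \approx 16875.0 - 141.31 i$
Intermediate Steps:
$Q{\left(K \right)} = 6$
$V{\left(z,Y \right)} = 77 Y$
$r = 10$
$u{\left(a,U \right)} = a \left(10 + a\right)$ ($u{\left(a,U \right)} = a \left(a + 10\right) = a \left(10 + a\right)$)
$u{\left(125,y{\left(Q{\left(2 \right)},-11 \right)} \right)} - \sqrt{-12114 + V{\left(-75,-102 \right)}} = 125 \left(10 + 125\right) - \sqrt{-12114 + 77 \left(-102\right)} = 125 \cdot 135 - \sqrt{-12114 - 7854} = 16875 - \sqrt{-19968} = 16875 - 16 i \sqrt{78}$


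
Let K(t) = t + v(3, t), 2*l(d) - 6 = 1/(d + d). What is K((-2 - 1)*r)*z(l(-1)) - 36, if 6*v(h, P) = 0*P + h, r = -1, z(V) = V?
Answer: -211/8 ≈ -26.375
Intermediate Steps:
l(d) = 3 + 1/(4*d) (l(d) = 3 + 1/(2*(d + d)) = 3 + 1/(2*((2*d))) = 3 + (1/(2*d))/2 = 3 + 1/(4*d))
v(h, P) = h/6 (v(h, P) = (0*P + h)/6 = (0 + h)/6 = h/6)
K(t) = 1/2 + t (K(t) = t + (1/6)*3 = t + 1/2 = 1/2 + t)
K((-2 - 1)*r)*z(l(-1)) - 36 = (1/2 + (-2 - 1)*(-1))*(3 + (1/4)/(-1)) - 36 = (1/2 - 3*(-1))*(3 + (1/4)*(-1)) - 36 = (1/2 + 3)*(3 - 1/4) - 36 = (7/2)*(11/4) - 36 = 77/8 - 36 = -211/8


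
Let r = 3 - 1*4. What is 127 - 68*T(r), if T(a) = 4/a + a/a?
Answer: 331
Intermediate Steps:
r = -1 (r = 3 - 4 = -1)
T(a) = 1 + 4/a (T(a) = 4/a + 1 = 1 + 4/a)
127 - 68*T(r) = 127 - 68*(4 - 1)/(-1) = 127 - (-68)*3 = 127 - 68*(-3) = 127 + 204 = 331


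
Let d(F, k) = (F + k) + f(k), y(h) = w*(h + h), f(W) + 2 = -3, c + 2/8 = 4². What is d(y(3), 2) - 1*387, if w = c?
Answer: -591/2 ≈ -295.50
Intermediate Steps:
c = 63/4 (c = -¼ + 4² = -¼ + 16 = 63/4 ≈ 15.750)
w = 63/4 ≈ 15.750
f(W) = -5 (f(W) = -2 - 3 = -5)
y(h) = 63*h/2 (y(h) = 63*(h + h)/4 = 63*(2*h)/4 = 63*h/2)
d(F, k) = -5 + F + k (d(F, k) = (F + k) - 5 = -5 + F + k)
d(y(3), 2) - 1*387 = (-5 + (63/2)*3 + 2) - 1*387 = (-5 + 189/2 + 2) - 387 = 183/2 - 387 = -591/2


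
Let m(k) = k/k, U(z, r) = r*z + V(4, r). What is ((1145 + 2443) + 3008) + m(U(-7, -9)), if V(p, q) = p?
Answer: 6597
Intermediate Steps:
U(z, r) = 4 + r*z (U(z, r) = r*z + 4 = 4 + r*z)
m(k) = 1
((1145 + 2443) + 3008) + m(U(-7, -9)) = ((1145 + 2443) + 3008) + 1 = (3588 + 3008) + 1 = 6596 + 1 = 6597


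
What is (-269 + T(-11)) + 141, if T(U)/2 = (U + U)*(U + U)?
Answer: 840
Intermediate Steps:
T(U) = 8*U**2 (T(U) = 2*((U + U)*(U + U)) = 2*((2*U)*(2*U)) = 2*(4*U**2) = 8*U**2)
(-269 + T(-11)) + 141 = (-269 + 8*(-11)**2) + 141 = (-269 + 8*121) + 141 = (-269 + 968) + 141 = 699 + 141 = 840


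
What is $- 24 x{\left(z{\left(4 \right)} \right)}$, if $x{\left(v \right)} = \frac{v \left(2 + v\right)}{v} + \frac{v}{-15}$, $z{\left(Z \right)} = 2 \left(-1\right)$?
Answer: $- \frac{16}{5} \approx -3.2$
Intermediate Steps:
$z{\left(Z \right)} = -2$
$x{\left(v \right)} = 2 + \frac{14 v}{15}$ ($x{\left(v \right)} = \left(2 + v\right) + v \left(- \frac{1}{15}\right) = \left(2 + v\right) - \frac{v}{15} = 2 + \frac{14 v}{15}$)
$- 24 x{\left(z{\left(4 \right)} \right)} = - 24 \left(2 + \frac{14}{15} \left(-2\right)\right) = - 24 \left(2 - \frac{28}{15}\right) = \left(-24\right) \frac{2}{15} = - \frac{16}{5}$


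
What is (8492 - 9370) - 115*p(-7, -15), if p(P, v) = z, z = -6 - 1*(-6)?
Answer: -878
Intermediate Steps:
z = 0 (z = -6 + 6 = 0)
p(P, v) = 0
(8492 - 9370) - 115*p(-7, -15) = (8492 - 9370) - 115*0 = -878 + 0 = -878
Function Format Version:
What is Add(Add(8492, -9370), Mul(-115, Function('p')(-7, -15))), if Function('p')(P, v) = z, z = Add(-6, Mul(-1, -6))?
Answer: -878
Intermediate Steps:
z = 0 (z = Add(-6, 6) = 0)
Function('p')(P, v) = 0
Add(Add(8492, -9370), Mul(-115, Function('p')(-7, -15))) = Add(Add(8492, -9370), Mul(-115, 0)) = Add(-878, 0) = -878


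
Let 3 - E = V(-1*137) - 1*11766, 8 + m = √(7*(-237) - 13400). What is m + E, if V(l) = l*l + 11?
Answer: -7019 + 37*I*√11 ≈ -7019.0 + 122.72*I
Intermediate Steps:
V(l) = 11 + l² (V(l) = l² + 11 = 11 + l²)
m = -8 + 37*I*√11 (m = -8 + √(7*(-237) - 13400) = -8 + √(-1659 - 13400) = -8 + √(-15059) = -8 + 37*I*√11 ≈ -8.0 + 122.72*I)
E = -7011 (E = 3 - ((11 + (-1*137)²) - 1*11766) = 3 - ((11 + (-137)²) - 11766) = 3 - ((11 + 18769) - 11766) = 3 - (18780 - 11766) = 3 - 1*7014 = 3 - 7014 = -7011)
m + E = (-8 + 37*I*√11) - 7011 = -7019 + 37*I*√11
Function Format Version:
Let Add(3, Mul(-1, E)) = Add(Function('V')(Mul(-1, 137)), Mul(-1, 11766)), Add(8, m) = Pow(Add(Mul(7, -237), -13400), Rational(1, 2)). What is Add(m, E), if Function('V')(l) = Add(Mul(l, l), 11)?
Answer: Add(-7019, Mul(37, I, Pow(11, Rational(1, 2)))) ≈ Add(-7019.0, Mul(122.72, I))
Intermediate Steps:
Function('V')(l) = Add(11, Pow(l, 2)) (Function('V')(l) = Add(Pow(l, 2), 11) = Add(11, Pow(l, 2)))
m = Add(-8, Mul(37, I, Pow(11, Rational(1, 2)))) (m = Add(-8, Pow(Add(Mul(7, -237), -13400), Rational(1, 2))) = Add(-8, Pow(Add(-1659, -13400), Rational(1, 2))) = Add(-8, Pow(-15059, Rational(1, 2))) = Add(-8, Mul(37, I, Pow(11, Rational(1, 2)))) ≈ Add(-8.0000, Mul(122.72, I)))
E = -7011 (E = Add(3, Mul(-1, Add(Add(11, Pow(Mul(-1, 137), 2)), Mul(-1, 11766)))) = Add(3, Mul(-1, Add(Add(11, Pow(-137, 2)), -11766))) = Add(3, Mul(-1, Add(Add(11, 18769), -11766))) = Add(3, Mul(-1, Add(18780, -11766))) = Add(3, Mul(-1, 7014)) = Add(3, -7014) = -7011)
Add(m, E) = Add(Add(-8, Mul(37, I, Pow(11, Rational(1, 2)))), -7011) = Add(-7019, Mul(37, I, Pow(11, Rational(1, 2))))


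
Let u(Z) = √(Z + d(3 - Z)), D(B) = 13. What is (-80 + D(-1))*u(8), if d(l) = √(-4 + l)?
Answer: -67*√(8 + 3*I) ≈ -192.7 - 34.943*I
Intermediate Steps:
u(Z) = √(Z + √(-1 - Z)) (u(Z) = √(Z + √(-4 + (3 - Z))) = √(Z + √(-1 - Z)))
(-80 + D(-1))*u(8) = (-80 + 13)*√(8 + √(-1 - 1*8)) = -67*√(8 + √(-1 - 8)) = -67*√(8 + √(-9)) = -67*√(8 + 3*I)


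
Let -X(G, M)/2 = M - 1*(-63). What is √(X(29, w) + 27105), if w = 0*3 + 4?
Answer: √26971 ≈ 164.23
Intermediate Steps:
w = 4 (w = 0 + 4 = 4)
X(G, M) = -126 - 2*M (X(G, M) = -2*(M - 1*(-63)) = -2*(M + 63) = -2*(63 + M) = -126 - 2*M)
√(X(29, w) + 27105) = √((-126 - 2*4) + 27105) = √((-126 - 8) + 27105) = √(-134 + 27105) = √26971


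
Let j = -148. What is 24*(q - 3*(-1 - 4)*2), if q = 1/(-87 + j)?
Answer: 169176/235 ≈ 719.90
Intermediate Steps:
q = -1/235 (q = 1/(-87 - 148) = 1/(-235) = -1/235 ≈ -0.0042553)
24*(q - 3*(-1 - 4)*2) = 24*(-1/235 - 3*(-1 - 4)*2) = 24*(-1/235 - 3*(-5)*2) = 24*(-1/235 + 15*2) = 24*(-1/235 + 30) = 24*(7049/235) = 169176/235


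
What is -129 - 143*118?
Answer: -17003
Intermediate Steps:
-129 - 143*118 = -129 - 16874 = -17003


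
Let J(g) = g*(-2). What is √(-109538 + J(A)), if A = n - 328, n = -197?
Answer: 2*I*√27122 ≈ 329.38*I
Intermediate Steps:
A = -525 (A = -197 - 328 = -525)
J(g) = -2*g
√(-109538 + J(A)) = √(-109538 - 2*(-525)) = √(-109538 + 1050) = √(-108488) = 2*I*√27122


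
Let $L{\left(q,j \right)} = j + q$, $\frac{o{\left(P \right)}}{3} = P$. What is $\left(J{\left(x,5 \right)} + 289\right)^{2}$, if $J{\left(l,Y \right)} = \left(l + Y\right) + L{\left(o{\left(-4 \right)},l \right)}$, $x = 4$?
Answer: $84100$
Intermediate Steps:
$o{\left(P \right)} = 3 P$
$J{\left(l,Y \right)} = -12 + Y + 2 l$ ($J{\left(l,Y \right)} = \left(l + Y\right) + \left(l + 3 \left(-4\right)\right) = \left(Y + l\right) + \left(l - 12\right) = \left(Y + l\right) + \left(-12 + l\right) = -12 + Y + 2 l$)
$\left(J{\left(x,5 \right)} + 289\right)^{2} = \left(\left(-12 + 5 + 2 \cdot 4\right) + 289\right)^{2} = \left(\left(-12 + 5 + 8\right) + 289\right)^{2} = \left(1 + 289\right)^{2} = 290^{2} = 84100$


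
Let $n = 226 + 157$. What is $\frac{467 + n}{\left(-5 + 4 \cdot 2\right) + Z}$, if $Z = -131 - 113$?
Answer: $- \frac{850}{241} \approx -3.527$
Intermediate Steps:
$Z = -244$ ($Z = -131 - 113 = -244$)
$n = 383$
$\frac{467 + n}{\left(-5 + 4 \cdot 2\right) + Z} = \frac{467 + 383}{\left(-5 + 4 \cdot 2\right) - 244} = \frac{850}{\left(-5 + 8\right) - 244} = \frac{850}{3 - 244} = \frac{850}{-241} = 850 \left(- \frac{1}{241}\right) = - \frac{850}{241}$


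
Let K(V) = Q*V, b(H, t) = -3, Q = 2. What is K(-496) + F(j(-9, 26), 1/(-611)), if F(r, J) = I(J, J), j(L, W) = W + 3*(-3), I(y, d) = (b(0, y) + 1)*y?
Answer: -606110/611 ≈ -992.00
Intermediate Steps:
I(y, d) = -2*y (I(y, d) = (-3 + 1)*y = -2*y)
j(L, W) = -9 + W (j(L, W) = W - 9 = -9 + W)
F(r, J) = -2*J
K(V) = 2*V
K(-496) + F(j(-9, 26), 1/(-611)) = 2*(-496) - 2/(-611) = -992 - 2*(-1/611) = -992 + 2/611 = -606110/611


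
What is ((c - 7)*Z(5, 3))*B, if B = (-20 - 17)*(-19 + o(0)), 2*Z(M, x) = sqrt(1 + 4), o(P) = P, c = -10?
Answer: -11951*sqrt(5)/2 ≈ -13362.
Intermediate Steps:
Z(M, x) = sqrt(5)/2 (Z(M, x) = sqrt(1 + 4)/2 = sqrt(5)/2)
B = 703 (B = (-20 - 17)*(-19 + 0) = -37*(-19) = 703)
((c - 7)*Z(5, 3))*B = ((-10 - 7)*(sqrt(5)/2))*703 = -17*sqrt(5)/2*703 = -11951*sqrt(5)/2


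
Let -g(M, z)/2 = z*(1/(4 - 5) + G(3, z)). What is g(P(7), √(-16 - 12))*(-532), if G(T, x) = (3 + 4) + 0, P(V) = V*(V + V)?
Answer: 12768*I*√7 ≈ 33781.0*I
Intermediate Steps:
P(V) = 2*V² (P(V) = V*(2*V) = 2*V²)
G(T, x) = 7 (G(T, x) = 7 + 0 = 7)
g(M, z) = -12*z (g(M, z) = -2*z*(1/(4 - 5) + 7) = -2*z*(1/(-1) + 7) = -2*z*(-1 + 7) = -2*z*6 = -12*z)
g(P(7), √(-16 - 12))*(-532) = -12*√(-16 - 12)*(-532) = -24*I*√7*(-532) = 12768*I*√7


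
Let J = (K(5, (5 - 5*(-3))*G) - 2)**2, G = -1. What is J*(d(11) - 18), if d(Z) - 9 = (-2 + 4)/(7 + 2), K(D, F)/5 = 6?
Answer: -61936/9 ≈ -6881.8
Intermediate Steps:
K(D, F) = 30 (K(D, F) = 5*6 = 30)
d(Z) = 83/9 (d(Z) = 9 + (-2 + 4)/(7 + 2) = 9 + 2/9 = 83/9)
J = 784 (J = (30 - 2)**2 = 28**2 = 784)
J*(d(11) - 18) = 784*(83/9 - 18) = 784*(-79/9) = -61936/9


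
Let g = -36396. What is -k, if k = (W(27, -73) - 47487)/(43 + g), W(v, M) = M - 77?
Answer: -47637/36353 ≈ -1.3104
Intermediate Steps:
W(v, M) = -77 + M
k = 47637/36353 (k = ((-77 - 73) - 47487)/(43 - 36396) = (-150 - 47487)/(-36353) = -47637*(-1/36353) = 47637/36353 ≈ 1.3104)
-k = -1*47637/36353 = -47637/36353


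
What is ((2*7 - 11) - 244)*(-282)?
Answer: 67962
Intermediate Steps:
((2*7 - 11) - 244)*(-282) = ((14 - 11) - 244)*(-282) = (3 - 244)*(-282) = -241*(-282) = 67962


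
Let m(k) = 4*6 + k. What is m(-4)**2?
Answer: 400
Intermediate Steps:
m(k) = 24 + k
m(-4)**2 = (24 - 4)**2 = 20**2 = 400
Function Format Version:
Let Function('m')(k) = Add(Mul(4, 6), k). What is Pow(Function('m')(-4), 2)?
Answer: 400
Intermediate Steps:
Function('m')(k) = Add(24, k)
Pow(Function('m')(-4), 2) = Pow(Add(24, -4), 2) = Pow(20, 2) = 400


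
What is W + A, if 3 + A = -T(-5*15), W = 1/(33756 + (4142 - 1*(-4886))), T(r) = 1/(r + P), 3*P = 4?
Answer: -28237219/9455264 ≈ -2.9864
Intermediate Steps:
P = 4/3 (P = (⅓)*4 = 4/3 ≈ 1.3333)
T(r) = 1/(4/3 + r) (T(r) = 1/(r + 4/3) = 1/(4/3 + r))
W = 1/42784 (W = 1/(33756 + (4142 + 4886)) = 1/(33756 + 9028) = 1/42784 ≈ 2.3373e-5)
A = -660/221 (A = -3 - 3/(4 + 3*(-5*15)) = -3 - 3/(4 + 3*(-75)) = -3 - 3/(4 - 225) = -3 - 3/(-221) = -3 - 3*(-1)/221 = -3 - 1*(-3/221) = -3 + 3/221 = -660/221 ≈ -2.9864)
W + A = 1/42784 - 660/221 = -28237219/9455264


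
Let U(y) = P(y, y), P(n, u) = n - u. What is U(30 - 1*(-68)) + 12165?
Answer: 12165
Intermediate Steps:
U(y) = 0 (U(y) = y - y = 0)
U(30 - 1*(-68)) + 12165 = 0 + 12165 = 12165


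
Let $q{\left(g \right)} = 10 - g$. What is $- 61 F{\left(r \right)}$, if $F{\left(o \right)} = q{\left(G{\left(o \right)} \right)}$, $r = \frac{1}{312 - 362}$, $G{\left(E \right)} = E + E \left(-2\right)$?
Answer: $- \frac{30439}{50} \approx -608.78$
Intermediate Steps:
$G{\left(E \right)} = - E$ ($G{\left(E \right)} = E - 2 E = - E$)
$r = - \frac{1}{50}$ ($r = \frac{1}{-50} = - \frac{1}{50} \approx -0.02$)
$F{\left(o \right)} = 10 + o$ ($F{\left(o \right)} = 10 - - o = 10 + o$)
$- 61 F{\left(r \right)} = - 61 \left(10 - \frac{1}{50}\right) = \left(-61\right) \frac{499}{50} = - \frac{30439}{50}$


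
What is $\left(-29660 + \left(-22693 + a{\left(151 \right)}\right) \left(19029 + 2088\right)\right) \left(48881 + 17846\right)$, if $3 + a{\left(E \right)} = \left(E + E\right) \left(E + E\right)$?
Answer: $96530866511152$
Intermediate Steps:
$a{\left(E \right)} = -3 + 4 E^{2}$ ($a{\left(E \right)} = -3 + \left(E + E\right) \left(E + E\right) = -3 + 2 E 2 E = -3 + 4 E^{2}$)
$\left(-29660 + \left(-22693 + a{\left(151 \right)}\right) \left(19029 + 2088\right)\right) \left(48881 + 17846\right) = \left(-29660 + \left(-22693 - \left(3 - 4 \cdot 151^{2}\right)\right) \left(19029 + 2088\right)\right) \left(48881 + 17846\right) = \left(-29660 + \left(-22693 + \left(-3 + 4 \cdot 22801\right)\right) 21117\right) 66727 = \left(-29660 + \left(-22693 + \left(-3 + 91204\right)\right) 21117\right) 66727 = \left(-29660 + \left(-22693 + 91201\right) 21117\right) 66727 = \left(-29660 + 68508 \cdot 21117\right) 66727 = \left(-29660 + 1446683436\right) 66727 = 1446653776 \cdot 66727 = 96530866511152$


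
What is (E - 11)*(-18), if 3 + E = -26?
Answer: 720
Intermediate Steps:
E = -29 (E = -3 - 26 = -29)
(E - 11)*(-18) = (-29 - 11)*(-18) = -40*(-18) = 720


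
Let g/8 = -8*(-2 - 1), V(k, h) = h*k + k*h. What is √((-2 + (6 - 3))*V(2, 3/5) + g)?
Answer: 18*√15/5 ≈ 13.943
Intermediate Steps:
V(k, h) = 2*h*k (V(k, h) = h*k + h*k = 2*h*k)
g = 192 (g = 8*(-8*(-2 - 1)) = 8*(-8*(-3)) = 8*24 = 192)
√((-2 + (6 - 3))*V(2, 3/5) + g) = √((-2 + (6 - 3))*(2*(3/5)*2) + 192) = √((-2 + 3)*(2*(3*(⅕))*2) + 192) = √(1*(2*(⅗)*2) + 192) = √(1*(12/5) + 192) = √(12/5 + 192) = √(972/5) = 18*√15/5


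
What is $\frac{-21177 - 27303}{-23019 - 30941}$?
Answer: $\frac{1212}{1349} \approx 0.89844$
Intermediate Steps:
$\frac{-21177 - 27303}{-23019 - 30941} = - \frac{48480}{-53960} = \left(-48480\right) \left(- \frac{1}{53960}\right) = \frac{1212}{1349}$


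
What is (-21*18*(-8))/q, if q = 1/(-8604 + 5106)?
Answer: -10577952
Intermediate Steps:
q = -1/3498 (q = 1/(-3498) = -1/3498 ≈ -0.00028588)
(-21*18*(-8))/q = (-21*18*(-8))/(-1/3498) = -378*(-8)*(-3498) = 3024*(-3498) = -10577952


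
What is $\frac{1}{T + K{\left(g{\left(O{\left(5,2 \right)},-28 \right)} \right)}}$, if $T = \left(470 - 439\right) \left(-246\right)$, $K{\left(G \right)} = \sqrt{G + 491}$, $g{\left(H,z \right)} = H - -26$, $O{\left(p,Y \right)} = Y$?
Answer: $- \frac{2542}{19385119} - \frac{\sqrt{519}}{58155357} \approx -0.00013152$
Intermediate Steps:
$g{\left(H,z \right)} = 26 + H$ ($g{\left(H,z \right)} = H + 26 = 26 + H$)
$K{\left(G \right)} = \sqrt{491 + G}$
$T = -7626$ ($T = 31 \left(-246\right) = -7626$)
$\frac{1}{T + K{\left(g{\left(O{\left(5,2 \right)},-28 \right)} \right)}} = \frac{1}{-7626 + \sqrt{491 + \left(26 + 2\right)}} = \frac{1}{-7626 + \sqrt{491 + 28}} = \frac{1}{-7626 + \sqrt{519}}$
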